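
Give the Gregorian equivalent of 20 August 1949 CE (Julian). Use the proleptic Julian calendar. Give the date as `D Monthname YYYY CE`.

2 September 1949 CE

At this point the Julian calendar is 13 days behind the Gregorian.
20 August 1949 Julian + 13 days → 2 September 1949 Gregorian.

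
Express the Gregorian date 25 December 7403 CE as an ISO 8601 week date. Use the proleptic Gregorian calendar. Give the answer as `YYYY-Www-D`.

The weekday is Sunday (ISO weekday 7).
That Sunday belongs to ISO week 51 of ISO year 7403.

7403-W51-7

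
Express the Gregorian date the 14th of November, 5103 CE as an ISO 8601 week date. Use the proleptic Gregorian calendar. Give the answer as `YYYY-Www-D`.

5103-W46-6

The weekday is Saturday (ISO weekday 6).
That Saturday belongs to ISO week 46 of ISO year 5103.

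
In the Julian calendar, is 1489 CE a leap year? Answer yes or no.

1489 mod 4 = 1, so it is a common year in the Julian calendar.

no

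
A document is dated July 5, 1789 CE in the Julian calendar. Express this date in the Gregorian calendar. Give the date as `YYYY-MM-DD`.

The Julian–Gregorian offset here is 11 days (Julian trailing).
5 July 1789 Julian + 11 days → 16 July 1789 Gregorian.

1789-07-16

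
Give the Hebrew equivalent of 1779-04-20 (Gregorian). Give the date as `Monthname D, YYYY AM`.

Iyar 4, 5539 AM

Both dates share Julian Day Number 2370936; in the Hebrew calendar that is 4 Iyar 5539 AM.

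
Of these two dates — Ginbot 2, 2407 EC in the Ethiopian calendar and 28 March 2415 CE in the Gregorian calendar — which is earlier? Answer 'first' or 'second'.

Converting both to JDN: 2603253 vs 2603207; the smaller is the second.

second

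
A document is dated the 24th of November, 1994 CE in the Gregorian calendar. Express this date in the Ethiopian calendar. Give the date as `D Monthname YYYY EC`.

Julian Day Number of the source date = 2449681.
Converting JDN 2449681 to the Ethiopian calendar gives 15 Hidar 1987 EC.

15 Hidar 1987 EC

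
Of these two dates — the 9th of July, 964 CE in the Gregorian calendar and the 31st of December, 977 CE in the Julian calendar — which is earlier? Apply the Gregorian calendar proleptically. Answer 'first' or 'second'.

first

The two dates have Julian Day Numbers 2073344 and 2078272 respectively.
Since 2073344 < 2078272, the first date comes first.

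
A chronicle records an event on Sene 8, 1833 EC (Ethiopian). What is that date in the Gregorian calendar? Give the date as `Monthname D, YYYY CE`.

June 14, 1841 CE

Both dates share Julian Day Number 2393636; in the Gregorian calendar that is 14 June 1841 CE.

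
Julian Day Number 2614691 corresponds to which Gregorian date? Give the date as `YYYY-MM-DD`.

Counting from JDN 2299161 = 15 Oct 1582 gives an offset of 315530 days.

2446-09-05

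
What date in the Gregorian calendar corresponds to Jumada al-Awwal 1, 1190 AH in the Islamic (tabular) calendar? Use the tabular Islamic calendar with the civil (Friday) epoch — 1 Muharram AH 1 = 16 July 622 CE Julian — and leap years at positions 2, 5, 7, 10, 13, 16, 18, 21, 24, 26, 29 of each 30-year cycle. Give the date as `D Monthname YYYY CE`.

Both dates share Julian Day Number 2369900; in the Gregorian calendar that is 18 June 1776 CE.

18 June 1776 CE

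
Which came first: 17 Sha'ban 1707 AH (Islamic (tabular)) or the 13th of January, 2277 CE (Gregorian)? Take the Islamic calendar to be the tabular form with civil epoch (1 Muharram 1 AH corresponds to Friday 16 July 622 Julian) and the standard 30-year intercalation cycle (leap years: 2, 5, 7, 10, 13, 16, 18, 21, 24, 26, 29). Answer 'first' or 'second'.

second

Converting both to JDN: 2553213 vs 2552730; the smaller is the second.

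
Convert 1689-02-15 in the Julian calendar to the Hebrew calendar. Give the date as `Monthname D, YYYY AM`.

Both dates share Julian Day Number 2338011; in the Hebrew calendar that is 5 Adar 5449 AM.

Adar 5, 5449 AM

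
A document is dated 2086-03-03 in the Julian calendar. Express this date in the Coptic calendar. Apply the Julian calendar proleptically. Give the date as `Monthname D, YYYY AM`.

Both dates share Julian Day Number 2483031; in the Coptic calendar that is 7 Paremhat 1802 AM.

Paremhat 7, 1802 AM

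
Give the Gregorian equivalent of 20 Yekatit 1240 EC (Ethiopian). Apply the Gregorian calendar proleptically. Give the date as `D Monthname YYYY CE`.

22 February 1248 CE

Both dates share Julian Day Number 2176935; in the Gregorian calendar that is 22 February 1248 CE.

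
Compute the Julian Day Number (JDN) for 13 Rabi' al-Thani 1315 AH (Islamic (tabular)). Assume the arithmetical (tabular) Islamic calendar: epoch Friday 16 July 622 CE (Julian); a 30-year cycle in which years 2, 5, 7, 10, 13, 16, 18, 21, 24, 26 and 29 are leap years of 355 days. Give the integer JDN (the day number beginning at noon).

In the Gregorian calendar the same day is 11 September 1897.
JDN 2451545 is 1 January 2000 CE (Gregorian); the target day is −37366 days from there, so JDN = 2414179.

2414179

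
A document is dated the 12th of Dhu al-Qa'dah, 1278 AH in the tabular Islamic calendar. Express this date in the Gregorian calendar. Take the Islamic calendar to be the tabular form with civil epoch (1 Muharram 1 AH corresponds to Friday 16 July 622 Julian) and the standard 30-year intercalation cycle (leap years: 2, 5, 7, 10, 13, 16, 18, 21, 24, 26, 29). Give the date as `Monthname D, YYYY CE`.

May 11, 1862 CE

Julian Day Number of the source date = 2401272.
Converting JDN 2401272 to the Gregorian calendar gives 11 May 1862 CE.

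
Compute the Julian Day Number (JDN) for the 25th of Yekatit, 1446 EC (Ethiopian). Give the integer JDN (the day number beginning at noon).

2252181

In the proleptic Gregorian calendar the same day is 28 February 1454.
JDN 2400001 is 17 November 1858 CE (Gregorian), MJD 0; the target day is −147820 days from there, so JDN = 2252181.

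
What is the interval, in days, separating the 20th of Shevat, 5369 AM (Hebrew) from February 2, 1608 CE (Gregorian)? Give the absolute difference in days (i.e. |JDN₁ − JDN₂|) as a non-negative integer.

JDN of the first date = 2308760.
JDN of the second date = 2308402.
|2308402 − 2308760| = 358.

358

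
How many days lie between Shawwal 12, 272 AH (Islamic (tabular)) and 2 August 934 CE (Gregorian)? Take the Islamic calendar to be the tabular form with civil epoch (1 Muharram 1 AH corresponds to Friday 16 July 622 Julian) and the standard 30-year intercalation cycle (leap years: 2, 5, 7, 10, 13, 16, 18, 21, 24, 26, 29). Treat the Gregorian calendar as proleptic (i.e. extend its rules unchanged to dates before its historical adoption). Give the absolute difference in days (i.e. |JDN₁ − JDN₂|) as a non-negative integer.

JDN of the first date = 2044750.
JDN of the second date = 2062410.
|2062410 − 2044750| = 17660.

17660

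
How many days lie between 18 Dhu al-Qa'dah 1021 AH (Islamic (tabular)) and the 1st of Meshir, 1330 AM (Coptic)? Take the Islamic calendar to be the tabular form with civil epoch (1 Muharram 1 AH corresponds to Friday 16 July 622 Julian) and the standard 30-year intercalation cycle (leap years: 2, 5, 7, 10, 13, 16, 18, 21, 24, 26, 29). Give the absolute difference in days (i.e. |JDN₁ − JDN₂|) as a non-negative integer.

391

First date → JDN 2310206; second date → JDN 2310597.
The interval is |2310206 − 2310597| = 391 days.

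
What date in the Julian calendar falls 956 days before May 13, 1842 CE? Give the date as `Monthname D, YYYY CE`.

September 30, 1839 CE

JDN of May 13, 1842 CE = 2393981.
2393981 − 956 = 2393025.
JDN 2393025 in the Julian calendar is September 30, 1839 CE.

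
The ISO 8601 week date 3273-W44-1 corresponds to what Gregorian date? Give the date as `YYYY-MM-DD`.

ISO week 1 of 3273 is the week containing the first Thursday of 3273.
Week 44, day 1 (Monday) lands on 3273-10-30.

3273-10-30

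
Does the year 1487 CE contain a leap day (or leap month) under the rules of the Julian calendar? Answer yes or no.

1487 mod 4 = 3, so it is a common year in the Julian calendar.

no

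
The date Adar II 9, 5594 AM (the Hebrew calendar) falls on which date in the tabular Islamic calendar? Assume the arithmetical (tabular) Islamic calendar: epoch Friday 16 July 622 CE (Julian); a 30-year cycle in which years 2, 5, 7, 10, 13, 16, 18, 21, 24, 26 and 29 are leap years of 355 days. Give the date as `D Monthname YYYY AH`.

9 Dhu al-Qa'dah 1249 AH

The source date corresponds to 20 March 1834 in the Gregorian calendar (JDN 2390993).
That day falls on 9 Dhu al-Qa'dah 1249 AH in the tabular Islamic calendar.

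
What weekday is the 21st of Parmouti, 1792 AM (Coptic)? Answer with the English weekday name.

In the Gregorian calendar this is 29 April 2076 (JDN 2479423).
2479423 ≡ 2 (mod 7); counting from Monday = 0 gives Wednesday.

Wednesday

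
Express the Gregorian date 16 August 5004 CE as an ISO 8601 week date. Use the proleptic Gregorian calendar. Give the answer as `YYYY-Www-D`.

5004-W33-4

The weekday is Thursday (ISO weekday 4).
That Thursday belongs to ISO week 33 of ISO year 5004.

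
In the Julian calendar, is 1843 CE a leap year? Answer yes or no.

no

1843 mod 4 = 3, so it is a common year in the Julian calendar.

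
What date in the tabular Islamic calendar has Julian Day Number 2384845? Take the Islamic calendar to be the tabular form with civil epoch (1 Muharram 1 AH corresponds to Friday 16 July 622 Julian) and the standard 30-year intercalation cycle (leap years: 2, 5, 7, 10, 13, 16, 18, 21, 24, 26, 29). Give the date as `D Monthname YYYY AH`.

JDN 2384845 is 20 May 1817 in the Gregorian calendar.
In the tabular Islamic calendar that day is 4 Rajab 1232 AH.

4 Rajab 1232 AH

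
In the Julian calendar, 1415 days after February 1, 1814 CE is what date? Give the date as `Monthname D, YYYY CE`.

JDN of February 1, 1814 CE = 2383653.
2383653 + 1415 = 2385068.
JDN 2385068 in the Julian calendar is December 17, 1817 CE.

December 17, 1817 CE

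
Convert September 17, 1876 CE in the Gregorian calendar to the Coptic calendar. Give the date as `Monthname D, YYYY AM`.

Both dates share Julian Day Number 2406515; in the Coptic calendar that is 8 Thout 1593 AM.

Thout 8, 1593 AM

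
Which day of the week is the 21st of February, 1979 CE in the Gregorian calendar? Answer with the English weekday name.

Wednesday

JDN 2443926 mod 7 = 2, and JDN 0 was a Monday, so this is a Wednesday.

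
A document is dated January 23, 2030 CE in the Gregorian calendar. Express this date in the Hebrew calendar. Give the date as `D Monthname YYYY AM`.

19 Shevat 5790 AM

Julian Day Number of the source date = 2462525.
Converting JDN 2462525 to the Hebrew calendar gives 19 Shevat 5790 AM.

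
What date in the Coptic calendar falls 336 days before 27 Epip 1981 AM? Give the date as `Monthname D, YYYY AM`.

Mesori 26, 1980 AM

Counting 336 days back from JDN 2548551 reaches JDN 2548215, which is Mesori 26, 1980 AM.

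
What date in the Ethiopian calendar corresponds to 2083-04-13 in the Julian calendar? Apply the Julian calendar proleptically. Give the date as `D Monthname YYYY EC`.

18 Miyazya 2075 EC

Both dates share Julian Day Number 2481976; in the Ethiopian calendar that is 18 Miyazya 2075 EC.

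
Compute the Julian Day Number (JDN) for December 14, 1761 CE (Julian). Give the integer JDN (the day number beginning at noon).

Equivalently 25 December 1761 (Gregorian).
JDN 2451545 is 1 January 2000 CE (Gregorian); the target day is −86934 days from there, so JDN = 2364611.

2364611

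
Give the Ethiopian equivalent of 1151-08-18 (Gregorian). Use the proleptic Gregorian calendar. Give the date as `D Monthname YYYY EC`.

18 Nehase 1143 EC

Both dates share Julian Day Number 2141683; in the Ethiopian calendar that is 18 Nehase 1143 EC.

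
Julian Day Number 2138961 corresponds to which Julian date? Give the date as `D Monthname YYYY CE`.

JDN 2138961 is 5 March 1144 in the proleptic Gregorian calendar.
In the Julian calendar that day is 27 February 1144 CE.

27 February 1144 CE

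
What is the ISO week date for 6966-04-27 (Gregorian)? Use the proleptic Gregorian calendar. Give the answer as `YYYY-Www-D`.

6966-W17-7

The weekday is Sunday (ISO weekday 7).
That Sunday belongs to ISO week 17 of ISO year 6966.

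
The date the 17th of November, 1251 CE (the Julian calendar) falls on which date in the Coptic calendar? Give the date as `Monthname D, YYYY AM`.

Hathor 20, 968 AM

The source date corresponds to 24 November 1251 in the proleptic Gregorian calendar (JDN 2178306).
That day falls on 20 Hathor 968 AM in the Coptic calendar.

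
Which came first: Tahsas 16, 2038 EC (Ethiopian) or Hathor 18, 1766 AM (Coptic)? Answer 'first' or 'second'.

first

Converting both to JDN: 2468340 vs 2469773; the smaller is the first.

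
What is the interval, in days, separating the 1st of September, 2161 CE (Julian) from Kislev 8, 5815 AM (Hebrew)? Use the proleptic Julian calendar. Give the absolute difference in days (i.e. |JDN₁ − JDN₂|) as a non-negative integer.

First date → JDN 2510607; second date → JDN 2471611.
The interval is |2510607 − 2471611| = 38996 days.

38996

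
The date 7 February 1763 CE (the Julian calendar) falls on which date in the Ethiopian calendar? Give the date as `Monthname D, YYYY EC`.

The source date corresponds to 18 February 1763 in the Gregorian calendar (JDN 2365031).
That day falls on 13 Yekatit 1755 EC in the Ethiopian calendar.

Yekatit 13, 1755 EC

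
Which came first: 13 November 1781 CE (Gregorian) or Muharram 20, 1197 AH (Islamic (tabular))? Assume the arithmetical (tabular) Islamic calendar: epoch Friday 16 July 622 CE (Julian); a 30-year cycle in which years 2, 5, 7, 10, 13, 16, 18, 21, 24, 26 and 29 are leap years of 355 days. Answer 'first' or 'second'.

Converting both to JDN: 2371874 vs 2372282; the smaller is the first.

first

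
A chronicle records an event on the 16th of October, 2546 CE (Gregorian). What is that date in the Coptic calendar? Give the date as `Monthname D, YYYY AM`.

Paopi 2, 2263 AM

Julian Day Number of the source date = 2651256.
Converting JDN 2651256 to the Coptic calendar gives 2 Paopi 2263 AM.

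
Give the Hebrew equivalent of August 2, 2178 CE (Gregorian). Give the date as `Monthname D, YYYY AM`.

Av 19, 5938 AM

Both dates share Julian Day Number 2516772; in the Hebrew calendar that is 19 Av 5938 AM.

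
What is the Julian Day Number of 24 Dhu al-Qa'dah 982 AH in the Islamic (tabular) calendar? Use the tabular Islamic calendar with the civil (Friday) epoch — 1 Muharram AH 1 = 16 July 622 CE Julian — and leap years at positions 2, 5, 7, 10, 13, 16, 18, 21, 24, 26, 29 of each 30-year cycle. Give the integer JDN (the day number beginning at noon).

In the proleptic Gregorian calendar the same day is 17 March 1575.
JDN 2400001 is 17 November 1858 CE (Gregorian), MJD 0; the target day is −103609 days from there, so JDN = 2296392.

2296392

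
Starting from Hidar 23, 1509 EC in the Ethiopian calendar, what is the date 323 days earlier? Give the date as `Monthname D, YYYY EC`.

Tir 5, 1508 EC

The starting date is JDN 2275100; 2275100 − 323 = 2274777.
JDN 2274777 corresponds to Tir 5, 1508 EC.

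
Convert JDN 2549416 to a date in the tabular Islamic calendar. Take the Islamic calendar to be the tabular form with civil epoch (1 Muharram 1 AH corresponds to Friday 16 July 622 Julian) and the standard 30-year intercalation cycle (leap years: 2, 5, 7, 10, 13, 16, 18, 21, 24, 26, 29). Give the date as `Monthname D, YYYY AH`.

Dhu al-Hijjah 1, 1696 AH

The Gregorian equivalent of JDN 2549416 is 18 December 2267.
In the tabular Islamic calendar that day is Dhu al-Hijjah 1, 1696 AH.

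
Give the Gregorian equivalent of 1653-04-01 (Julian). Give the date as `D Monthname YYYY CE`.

At this point the Julian calendar is 10 days behind the Gregorian.
1 April 1653 Julian + 10 days → 11 April 1653 Gregorian.

11 April 1653 CE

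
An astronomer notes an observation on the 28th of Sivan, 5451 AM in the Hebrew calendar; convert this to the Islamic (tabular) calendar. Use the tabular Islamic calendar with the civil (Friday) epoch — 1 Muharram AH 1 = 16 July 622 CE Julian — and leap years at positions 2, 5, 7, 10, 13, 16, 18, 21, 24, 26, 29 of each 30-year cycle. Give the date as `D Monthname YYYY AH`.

28 Ramadan 1102 AH

Both dates share Julian Day Number 2338861; in the tabular Islamic calendar that is 28 Ramadan 1102 AH.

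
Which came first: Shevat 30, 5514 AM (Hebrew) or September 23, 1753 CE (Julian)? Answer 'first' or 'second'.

Converting both to JDN: 2361748 vs 2361607; the smaller is the second.

second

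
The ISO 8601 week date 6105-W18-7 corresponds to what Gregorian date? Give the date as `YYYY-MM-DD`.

6105-05-03

ISO week 1 of 6105 is the week containing the first Thursday of 6105.
Week 18, day 7 (Sunday) lands on 6105-05-03.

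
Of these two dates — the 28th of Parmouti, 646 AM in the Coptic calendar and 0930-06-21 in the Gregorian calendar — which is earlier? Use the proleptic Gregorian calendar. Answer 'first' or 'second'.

first

First date → JDN 2060853; second date → JDN 2060907.
JDN 2060853 < JDN 2060907, so the first date is earlier.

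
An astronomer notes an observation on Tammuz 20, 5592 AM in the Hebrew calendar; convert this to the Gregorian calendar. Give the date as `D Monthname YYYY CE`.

18 July 1832 CE

Julian Day Number of the source date = 2390383.
Converting JDN 2390383 to the Gregorian calendar gives 18 July 1832 CE.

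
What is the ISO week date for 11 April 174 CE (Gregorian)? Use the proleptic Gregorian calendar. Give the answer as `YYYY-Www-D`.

0174-W15-1

The weekday is Monday (ISO weekday 1).
That Monday belongs to ISO week 15 of ISO year 174.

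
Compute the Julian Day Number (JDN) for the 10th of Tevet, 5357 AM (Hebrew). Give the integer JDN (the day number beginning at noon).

2304352

In the Gregorian calendar the same day is 31 December 1596.
JDN 2451545 is 1 January 2000 CE (Gregorian); the target day is −147193 days from there, so JDN = 2304352.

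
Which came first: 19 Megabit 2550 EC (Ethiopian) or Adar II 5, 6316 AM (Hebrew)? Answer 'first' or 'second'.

Converting both to JDN: 2655441 vs 2654698; the smaller is the second.

second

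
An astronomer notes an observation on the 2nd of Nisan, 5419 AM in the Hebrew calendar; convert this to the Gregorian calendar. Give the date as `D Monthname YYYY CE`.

26 March 1659 CE

Both dates share Julian Day Number 2327082; in the Gregorian calendar that is 26 March 1659 CE.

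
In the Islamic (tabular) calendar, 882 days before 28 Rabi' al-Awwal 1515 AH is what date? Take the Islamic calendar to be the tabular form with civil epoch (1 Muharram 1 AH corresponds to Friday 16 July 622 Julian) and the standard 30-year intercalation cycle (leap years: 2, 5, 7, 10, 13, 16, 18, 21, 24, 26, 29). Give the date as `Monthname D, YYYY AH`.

Counting 882 days back from JDN 2485037 reaches JDN 2484155, which is Shawwal 2, 1512 AH.

Shawwal 2, 1512 AH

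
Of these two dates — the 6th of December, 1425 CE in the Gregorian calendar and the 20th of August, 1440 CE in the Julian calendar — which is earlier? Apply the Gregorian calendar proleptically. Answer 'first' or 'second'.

first

Converting both to JDN: 2241870 vs 2247250; the smaller is the first.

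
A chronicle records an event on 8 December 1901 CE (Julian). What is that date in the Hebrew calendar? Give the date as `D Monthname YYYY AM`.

Julian Day Number of the source date = 2415740.
Converting JDN 2415740 to the Hebrew calendar gives 11 Tevet 5662 AM.

11 Tevet 5662 AM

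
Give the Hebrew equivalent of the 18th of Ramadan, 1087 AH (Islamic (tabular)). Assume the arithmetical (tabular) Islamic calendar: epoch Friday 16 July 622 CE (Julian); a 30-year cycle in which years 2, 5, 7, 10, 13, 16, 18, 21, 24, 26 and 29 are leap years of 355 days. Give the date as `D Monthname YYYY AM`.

19 Kislev 5437 AM

The source date corresponds to 24 November 1676 in the Gregorian calendar (JDN 2333535).
That day falls on 19 Kislev 5437 AM in the Hebrew calendar.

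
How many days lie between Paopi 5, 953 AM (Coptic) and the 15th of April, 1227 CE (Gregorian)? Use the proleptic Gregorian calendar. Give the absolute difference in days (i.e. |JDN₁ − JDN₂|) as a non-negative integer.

First date → JDN 2172782; second date → JDN 2169317.
The interval is |2172782 − 2169317| = 3465 days.

3465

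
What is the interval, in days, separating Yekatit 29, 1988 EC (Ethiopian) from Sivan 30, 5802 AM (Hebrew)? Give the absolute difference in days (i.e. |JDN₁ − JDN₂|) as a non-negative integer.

16903

JDN of the first date = 2450151.
JDN of the second date = 2467054.
|2467054 − 2450151| = 16903.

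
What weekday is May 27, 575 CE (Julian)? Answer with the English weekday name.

Monday

This is JDN 1931223 (29 May 575 Gregorian).
Since JDN mod 7 = 0 (0 = Monday), the day is Monday.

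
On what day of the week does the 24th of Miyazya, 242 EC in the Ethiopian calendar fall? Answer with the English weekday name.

This is JDN 1812479 (19 April 250 Gregorian).
Since JDN mod 7 = 4 (0 = Monday), the day is Friday.

Friday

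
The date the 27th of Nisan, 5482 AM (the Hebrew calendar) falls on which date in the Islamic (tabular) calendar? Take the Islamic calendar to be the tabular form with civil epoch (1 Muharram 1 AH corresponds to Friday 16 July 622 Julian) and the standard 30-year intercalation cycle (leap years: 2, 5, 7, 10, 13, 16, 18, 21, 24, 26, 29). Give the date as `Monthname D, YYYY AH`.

Jumada al-Thani 27, 1134 AH

The source date corresponds to 14 April 1722 in the Gregorian calendar (JDN 2350111).
That day falls on 27 Jumada al-Thani 1134 AH in the tabular Islamic calendar.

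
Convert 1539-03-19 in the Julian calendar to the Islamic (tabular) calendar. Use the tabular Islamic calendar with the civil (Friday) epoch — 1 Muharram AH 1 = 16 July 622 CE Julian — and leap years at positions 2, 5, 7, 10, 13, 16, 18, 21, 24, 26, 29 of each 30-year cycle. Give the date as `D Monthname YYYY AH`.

Both dates share Julian Day Number 2283255; in the tabular Islamic calendar that is 28 Shawwal 945 AH.

28 Shawwal 945 AH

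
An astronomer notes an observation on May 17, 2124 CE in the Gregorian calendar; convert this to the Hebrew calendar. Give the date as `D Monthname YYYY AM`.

Julian Day Number of the source date = 2496972.
Converting JDN 2496972 to the Hebrew calendar gives 4 Sivan 5884 AM.

4 Sivan 5884 AM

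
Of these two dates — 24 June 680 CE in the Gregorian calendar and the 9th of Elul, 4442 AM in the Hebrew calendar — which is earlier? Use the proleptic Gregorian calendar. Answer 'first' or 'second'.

Converting both to JDN: 1969600 vs 1970388; the smaller is the first.

first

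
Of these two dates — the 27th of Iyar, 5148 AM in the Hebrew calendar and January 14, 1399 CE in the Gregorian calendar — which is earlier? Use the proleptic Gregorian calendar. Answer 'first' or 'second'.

first

The two dates have Julian Day Numbers 2228150 and 2232048 respectively.
Since 2228150 < 2232048, the first date comes first.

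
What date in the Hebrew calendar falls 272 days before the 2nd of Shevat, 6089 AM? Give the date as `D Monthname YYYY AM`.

26 Nisan 6088 AM

The starting date is JDN 2571743; 2571743 − 272 = 2571471.
JDN 2571471 corresponds to 26 Nisan 6088 AM.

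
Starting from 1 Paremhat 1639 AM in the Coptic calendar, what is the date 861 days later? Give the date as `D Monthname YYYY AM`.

11 Epip 1641 AM

JDN of 1 Paremhat 1639 AM = 2423489.
2423489 + 861 = 2424350.
JDN 2424350 in the Coptic calendar is 11 Epip 1641 AM.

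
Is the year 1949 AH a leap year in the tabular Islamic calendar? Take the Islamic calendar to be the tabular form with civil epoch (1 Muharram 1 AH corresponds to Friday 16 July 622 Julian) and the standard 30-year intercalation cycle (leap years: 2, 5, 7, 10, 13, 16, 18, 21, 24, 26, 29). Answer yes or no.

yes

Year 1949 AH is year 29 of its 30-year cycle; leap positions are 2, 5, 7, 10, 13, 16, 18, 21, 24, 26, 29, so it is a leap year (355 days).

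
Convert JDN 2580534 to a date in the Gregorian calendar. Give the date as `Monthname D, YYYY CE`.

February 28, 2353 CE

Counting from JDN 2299161 = 15 Oct 1582 gives an offset of 281373 days.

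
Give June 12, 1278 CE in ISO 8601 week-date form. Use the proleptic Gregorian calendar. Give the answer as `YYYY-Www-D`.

The weekday is Sunday (ISO weekday 7).
That Sunday belongs to ISO week 23 of ISO year 1278.

1278-W23-7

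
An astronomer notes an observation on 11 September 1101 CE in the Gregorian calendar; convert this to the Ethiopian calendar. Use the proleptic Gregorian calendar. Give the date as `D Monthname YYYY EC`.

7 Meskerem 1094 EC

Julian Day Number of the source date = 2123445.
Converting JDN 2123445 to the Ethiopian calendar gives 7 Meskerem 1094 EC.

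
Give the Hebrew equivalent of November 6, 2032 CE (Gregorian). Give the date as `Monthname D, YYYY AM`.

Julian Day Number of the source date = 2463543.
Converting JDN 2463543 to the Hebrew calendar gives 3 Kislev 5793 AM.

Kislev 3, 5793 AM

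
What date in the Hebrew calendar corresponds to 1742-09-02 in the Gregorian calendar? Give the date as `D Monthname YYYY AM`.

Both dates share Julian Day Number 2357557; in the Hebrew calendar that is 3 Elul 5502 AM.

3 Elul 5502 AM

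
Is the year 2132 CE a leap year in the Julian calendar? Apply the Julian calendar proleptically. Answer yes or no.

2132 mod 4 = 0, so it is a leap year in the Julian calendar.

yes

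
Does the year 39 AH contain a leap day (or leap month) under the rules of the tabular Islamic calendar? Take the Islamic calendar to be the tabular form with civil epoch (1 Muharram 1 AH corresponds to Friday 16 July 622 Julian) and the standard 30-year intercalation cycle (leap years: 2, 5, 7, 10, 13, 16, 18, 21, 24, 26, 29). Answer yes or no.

no

Year 39 AH is year 9 of its 30-year cycle; leap positions are 2, 5, 7, 10, 13, 16, 18, 21, 24, 26, 29, so it is a common year (354 days).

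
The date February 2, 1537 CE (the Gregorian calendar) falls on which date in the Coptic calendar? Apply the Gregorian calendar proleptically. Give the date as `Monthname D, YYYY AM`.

Both dates share Julian Day Number 2282470; in the Coptic calendar that is 28 Tobi 1253 AM.

Tobi 28, 1253 AM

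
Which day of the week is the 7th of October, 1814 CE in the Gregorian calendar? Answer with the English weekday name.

Friday

2383889 ≡ 4 (mod 7); counting from Monday = 0 gives Friday.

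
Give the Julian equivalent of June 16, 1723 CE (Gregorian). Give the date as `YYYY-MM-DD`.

The Julian–Gregorian offset here is 11 days (Julian trailing).
16 June 1723 Gregorian − 11 days → 5 June 1723 Julian.

1723-06-05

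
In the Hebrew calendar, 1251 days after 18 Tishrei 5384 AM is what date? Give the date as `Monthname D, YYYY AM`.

JDN of 18 Tishrei 5384 AM = 2314133.
2314133 + 1251 = 2315384.
JDN 2315384 in the Hebrew calendar is Adar 28, 5387 AM.

Adar 28, 5387 AM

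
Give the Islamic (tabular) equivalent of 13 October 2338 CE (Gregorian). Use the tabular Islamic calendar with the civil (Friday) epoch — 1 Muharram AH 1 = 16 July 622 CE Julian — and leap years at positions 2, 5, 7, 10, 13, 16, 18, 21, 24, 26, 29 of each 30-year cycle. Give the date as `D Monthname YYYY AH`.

Both dates share Julian Day Number 2575282; in the tabular Islamic calendar that is 28 Dhu al-Qa'dah 1769 AH.

28 Dhu al-Qa'dah 1769 AH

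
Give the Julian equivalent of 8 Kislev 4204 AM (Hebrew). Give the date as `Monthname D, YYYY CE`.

Both dates share Julian Day Number 1883184; in the Julian calendar that is 17 November 443 CE.

November 17, 443 CE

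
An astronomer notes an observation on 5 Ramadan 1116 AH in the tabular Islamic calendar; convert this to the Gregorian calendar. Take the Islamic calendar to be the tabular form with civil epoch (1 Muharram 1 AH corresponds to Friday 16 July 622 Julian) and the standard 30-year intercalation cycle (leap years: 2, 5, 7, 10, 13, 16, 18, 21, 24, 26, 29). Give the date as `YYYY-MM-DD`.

1705-01-01

Julian Day Number of the source date = 2343799.
Converting JDN 2343799 to the Gregorian calendar gives 1 January 1705 CE.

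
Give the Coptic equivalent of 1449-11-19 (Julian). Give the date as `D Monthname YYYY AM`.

The source date corresponds to 28 November 1449 in the proleptic Gregorian calendar (JDN 2250628).
That day falls on 23 Hathor 1166 AM in the Coptic calendar.

23 Hathor 1166 AM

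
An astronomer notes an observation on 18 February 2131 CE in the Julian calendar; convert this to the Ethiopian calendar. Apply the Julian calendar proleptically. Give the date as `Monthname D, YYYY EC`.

Yekatit 24, 2123 EC

The source date corresponds to 4 March 2131 in the Gregorian calendar (JDN 2499454).
That day falls on 24 Yekatit 2123 EC in the Ethiopian calendar.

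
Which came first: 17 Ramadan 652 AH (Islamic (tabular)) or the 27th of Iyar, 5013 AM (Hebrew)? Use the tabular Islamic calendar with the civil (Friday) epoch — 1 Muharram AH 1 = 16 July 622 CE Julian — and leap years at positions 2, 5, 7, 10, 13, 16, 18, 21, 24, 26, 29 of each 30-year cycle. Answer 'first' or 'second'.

First date → JDN 2179385; second date → JDN 2178833.
JDN 2178833 < JDN 2179385, so the second date is earlier.

second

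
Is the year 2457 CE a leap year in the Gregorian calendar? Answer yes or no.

2457 is not divisible by 4, so it is a common year.

no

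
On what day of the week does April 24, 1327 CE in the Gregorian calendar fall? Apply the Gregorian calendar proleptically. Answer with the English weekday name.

2205850 ≡ 3 (mod 7); counting from Monday = 0 gives Thursday.

Thursday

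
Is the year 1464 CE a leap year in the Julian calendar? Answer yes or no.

yes

1464 mod 4 = 0, so it is a leap year in the Julian calendar.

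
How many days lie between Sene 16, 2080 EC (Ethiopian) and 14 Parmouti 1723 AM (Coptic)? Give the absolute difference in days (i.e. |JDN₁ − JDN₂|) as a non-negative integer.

29648

First date → JDN 2483861; second date → JDN 2454213.
The interval is |2483861 − 2454213| = 29648 days.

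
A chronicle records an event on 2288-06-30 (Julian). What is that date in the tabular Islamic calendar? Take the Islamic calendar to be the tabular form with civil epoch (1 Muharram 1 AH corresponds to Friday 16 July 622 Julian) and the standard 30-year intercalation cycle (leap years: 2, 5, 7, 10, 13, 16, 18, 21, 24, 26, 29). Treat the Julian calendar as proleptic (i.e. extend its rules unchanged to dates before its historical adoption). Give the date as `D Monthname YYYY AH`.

14 Safar 1718 AH

Both dates share Julian Day Number 2556931; in the tabular Islamic calendar that is 14 Safar 1718 AH.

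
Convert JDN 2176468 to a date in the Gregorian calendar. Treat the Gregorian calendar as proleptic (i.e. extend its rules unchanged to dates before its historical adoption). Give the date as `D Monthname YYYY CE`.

12 November 1246 CE

Counting from JDN 2299161 = 15 Oct 1582 gives an offset of -122693 days.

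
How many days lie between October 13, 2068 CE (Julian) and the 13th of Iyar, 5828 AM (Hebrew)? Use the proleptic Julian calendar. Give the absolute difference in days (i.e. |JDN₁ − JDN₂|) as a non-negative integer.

First date → JDN 2476681; second date → JDN 2476517.
The interval is |2476681 − 2476517| = 164 days.

164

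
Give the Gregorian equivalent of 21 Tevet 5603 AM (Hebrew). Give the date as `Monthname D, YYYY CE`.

Julian Day Number of the source date = 2394194.
Converting JDN 2394194 to the Gregorian calendar gives 24 December 1842 CE.

December 24, 1842 CE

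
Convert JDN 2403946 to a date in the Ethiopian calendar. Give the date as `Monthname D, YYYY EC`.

Pagume 1, 1861 EC

JDN 2403946 is 5 September 1869 in the Gregorian calendar.
In the Ethiopian calendar that day is Pagume 1, 1861 EC.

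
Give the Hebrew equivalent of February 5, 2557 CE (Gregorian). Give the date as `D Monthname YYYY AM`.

Julian Day Number of the source date = 2655021.
Converting JDN 2655021 to the Hebrew calendar gives 4 Shevat 6317 AM.

4 Shevat 6317 AM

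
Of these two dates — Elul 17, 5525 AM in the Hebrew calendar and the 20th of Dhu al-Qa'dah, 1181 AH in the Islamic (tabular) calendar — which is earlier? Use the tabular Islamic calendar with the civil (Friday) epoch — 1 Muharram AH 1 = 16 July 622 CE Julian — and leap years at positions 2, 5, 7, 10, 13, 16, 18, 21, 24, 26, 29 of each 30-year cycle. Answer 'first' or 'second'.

first

Converting both to JDN: 2365959 vs 2366907; the smaller is the first.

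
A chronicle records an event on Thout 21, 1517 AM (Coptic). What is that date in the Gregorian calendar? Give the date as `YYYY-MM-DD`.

1800-09-30

Julian Day Number of the source date = 2378769.
Converting JDN 2378769 to the Gregorian calendar gives 30 September 1800 CE.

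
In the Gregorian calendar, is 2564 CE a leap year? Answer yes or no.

2564 is divisible by 4 and not by 100, so it is a leap year.

yes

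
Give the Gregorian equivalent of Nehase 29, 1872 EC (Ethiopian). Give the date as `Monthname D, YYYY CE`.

September 3, 1880 CE

Julian Day Number of the source date = 2407962.
Converting JDN 2407962 to the Gregorian calendar gives 3 September 1880 CE.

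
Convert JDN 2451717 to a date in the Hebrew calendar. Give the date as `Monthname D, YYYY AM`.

JDN 2451717 is 21 June 2000 in the Gregorian calendar.
In the Hebrew calendar that day is Sivan 18, 5760 AM.

Sivan 18, 5760 AM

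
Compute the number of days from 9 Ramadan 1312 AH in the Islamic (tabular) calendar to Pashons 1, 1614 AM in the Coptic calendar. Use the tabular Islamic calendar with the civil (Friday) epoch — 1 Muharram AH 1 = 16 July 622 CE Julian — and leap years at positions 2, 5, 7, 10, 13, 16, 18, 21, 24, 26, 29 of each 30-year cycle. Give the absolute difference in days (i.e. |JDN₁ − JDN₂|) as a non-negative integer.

JDN of the first date = 2413259.
JDN of the second date = 2414418.
|2414418 − 2413259| = 1159.

1159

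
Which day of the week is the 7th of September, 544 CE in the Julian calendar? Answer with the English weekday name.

In the proleptic Gregorian calendar this is 9 September 544 (JDN 1920004).
JDN 1920004 mod 7 = 2, and JDN 0 was a Monday, so this is a Wednesday.

Wednesday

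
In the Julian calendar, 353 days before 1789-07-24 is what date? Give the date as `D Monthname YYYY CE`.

Counting 353 days back from JDN 2374695 reaches JDN 2374342, which is 5 August 1788 CE.

5 August 1788 CE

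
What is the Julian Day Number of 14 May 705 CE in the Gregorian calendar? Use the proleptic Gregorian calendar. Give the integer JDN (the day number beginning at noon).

JDN 2451545 is 1 January 2000 CE (Gregorian); the target day is −472856 days from there, so JDN = 1978689.

1978689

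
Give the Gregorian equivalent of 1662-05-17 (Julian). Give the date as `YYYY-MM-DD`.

1662-05-27

For dates in this range the Gregorian date is 10 days ahead of the Julian.
17 May 1662 Julian + 10 days → 27 May 1662 Gregorian.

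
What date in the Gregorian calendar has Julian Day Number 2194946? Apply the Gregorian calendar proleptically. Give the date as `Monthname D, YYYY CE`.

JDN 2451545 is 1 Jan 2000; 2194946 is −256599 days from there.

June 15, 1297 CE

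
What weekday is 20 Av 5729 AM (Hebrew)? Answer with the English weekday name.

Monday

In the Gregorian calendar this is 4 August 1969 (JDN 2440438).
2440438 ≡ 0 (mod 7); counting from Monday = 0 gives Monday.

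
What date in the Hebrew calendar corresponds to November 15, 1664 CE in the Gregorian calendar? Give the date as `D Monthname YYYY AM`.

27 Cheshvan 5425 AM

Both dates share Julian Day Number 2329143; in the Hebrew calendar that is 27 Cheshvan 5425 AM.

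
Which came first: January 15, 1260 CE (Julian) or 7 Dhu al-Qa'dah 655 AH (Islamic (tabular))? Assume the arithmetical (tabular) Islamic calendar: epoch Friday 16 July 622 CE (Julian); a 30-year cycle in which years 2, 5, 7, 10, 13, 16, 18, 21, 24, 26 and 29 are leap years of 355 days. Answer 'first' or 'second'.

second

The two dates have Julian Day Numbers 2181287 and 2180497 respectively.
Since 2180497 < 2181287, the second date comes first.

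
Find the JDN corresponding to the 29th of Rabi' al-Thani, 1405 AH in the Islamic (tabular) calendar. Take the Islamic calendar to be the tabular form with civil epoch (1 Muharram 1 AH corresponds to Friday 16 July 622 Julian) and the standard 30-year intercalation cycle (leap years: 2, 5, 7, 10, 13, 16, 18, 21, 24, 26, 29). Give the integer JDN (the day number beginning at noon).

In the Gregorian calendar the same day is 22 January 1985.
JDN 2299161 is 15 October 1582 CE (Gregorian); the target day is +146927 days from there, so JDN = 2446088.

2446088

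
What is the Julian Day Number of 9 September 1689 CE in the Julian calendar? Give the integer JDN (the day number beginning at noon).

In the Gregorian calendar the same day is 19 September 1689.
JDN 2400001 is 17 November 1858 CE (Gregorian), MJD 0; the target day is −61784 days from there, so JDN = 2338217.

2338217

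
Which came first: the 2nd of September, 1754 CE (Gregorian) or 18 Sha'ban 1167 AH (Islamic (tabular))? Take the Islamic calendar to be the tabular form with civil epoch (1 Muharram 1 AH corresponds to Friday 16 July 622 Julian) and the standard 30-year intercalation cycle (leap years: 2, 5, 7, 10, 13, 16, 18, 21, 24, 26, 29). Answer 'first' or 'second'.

First date → JDN 2361940; second date → JDN 2361856.
JDN 2361856 < JDN 2361940, so the second date is earlier.

second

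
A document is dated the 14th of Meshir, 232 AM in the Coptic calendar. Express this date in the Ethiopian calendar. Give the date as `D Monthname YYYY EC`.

14 Yekatit 508 EC

Julian Day Number of the source date = 1909566.
Converting JDN 1909566 to the Ethiopian calendar gives 14 Yekatit 508 EC.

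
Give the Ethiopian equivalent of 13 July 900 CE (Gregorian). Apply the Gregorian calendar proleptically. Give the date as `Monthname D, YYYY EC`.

Hamle 14, 892 EC

Both dates share Julian Day Number 2049972; in the Ethiopian calendar that is 14 Hamle 892 EC.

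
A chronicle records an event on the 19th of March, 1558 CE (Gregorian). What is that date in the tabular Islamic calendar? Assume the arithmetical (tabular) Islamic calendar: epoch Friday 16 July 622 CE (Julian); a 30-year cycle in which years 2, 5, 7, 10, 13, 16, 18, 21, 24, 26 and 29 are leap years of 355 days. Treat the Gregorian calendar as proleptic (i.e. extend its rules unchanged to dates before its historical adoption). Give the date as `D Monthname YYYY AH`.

19 Jumada al-Awwal 965 AH

Both dates share Julian Day Number 2290185; in the tabular Islamic calendar that is 19 Jumada al-Awwal 965 AH.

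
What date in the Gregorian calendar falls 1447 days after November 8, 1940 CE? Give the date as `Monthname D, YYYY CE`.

October 25, 1944 CE

The starting date is JDN 2429942; 2429942 + 1447 = 2431389.
JDN 2431389 corresponds to October 25, 1944 CE.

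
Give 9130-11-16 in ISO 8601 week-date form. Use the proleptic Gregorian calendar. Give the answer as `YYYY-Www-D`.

The weekday is Sunday (ISO weekday 7).
That Sunday belongs to ISO week 46 of ISO year 9130.

9130-W46-7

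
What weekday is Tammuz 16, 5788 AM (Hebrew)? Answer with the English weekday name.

In the Gregorian calendar this is 10 July 2028 (JDN 2461963).
Since JDN mod 7 = 0 (0 = Monday), the day is Monday.

Monday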